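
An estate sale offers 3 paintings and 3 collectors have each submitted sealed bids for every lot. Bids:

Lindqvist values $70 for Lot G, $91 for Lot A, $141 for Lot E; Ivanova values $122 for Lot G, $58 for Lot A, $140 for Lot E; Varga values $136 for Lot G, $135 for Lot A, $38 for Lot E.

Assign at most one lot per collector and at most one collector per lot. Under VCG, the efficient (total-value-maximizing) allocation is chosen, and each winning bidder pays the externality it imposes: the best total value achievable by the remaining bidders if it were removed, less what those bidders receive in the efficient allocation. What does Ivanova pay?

Ivanova pays $1.

Efficient allocation: Lindqvist→Lot E ($141), Ivanova→Lot G ($122), Varga→Lot A ($135); total welfare W = $398.
Ivanova receives Lot G at value $122, so the others get W − 122 = $276.
Without Ivanova: best allocation of the remaining 2 bidders over all 3 lots is Lindqvist→Lot E ($141), Varga→Lot G ($136), total $277.
VCG payment = (others' best without Ivanova) − (others' welfare with Ivanova) = 277 − 276 = $1.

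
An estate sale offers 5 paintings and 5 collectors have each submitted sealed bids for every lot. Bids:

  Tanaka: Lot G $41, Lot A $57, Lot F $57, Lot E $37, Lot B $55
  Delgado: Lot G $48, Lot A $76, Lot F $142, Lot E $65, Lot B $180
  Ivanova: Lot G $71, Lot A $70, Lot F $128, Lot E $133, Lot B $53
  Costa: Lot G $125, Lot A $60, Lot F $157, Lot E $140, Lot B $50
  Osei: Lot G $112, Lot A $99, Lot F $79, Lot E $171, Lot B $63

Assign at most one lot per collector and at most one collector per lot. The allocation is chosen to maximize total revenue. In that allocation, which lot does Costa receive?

Costa receives Lot G.

Optimal: Tanaka→Lot A ($57), Delgado→Lot B ($180), Ivanova→Lot F ($128), Costa→Lot G ($125), Osei→Lot E ($171) — total 57+180+128+125+171 = $661.
Row-greedy (each collector in turn takes its best remaining lot) gives $639, worse by 22.
Costa's own top lot is Lot F ($157), but forcing Costa→Lot F and reassigning the rest optimally gives only $639 — worse by 22.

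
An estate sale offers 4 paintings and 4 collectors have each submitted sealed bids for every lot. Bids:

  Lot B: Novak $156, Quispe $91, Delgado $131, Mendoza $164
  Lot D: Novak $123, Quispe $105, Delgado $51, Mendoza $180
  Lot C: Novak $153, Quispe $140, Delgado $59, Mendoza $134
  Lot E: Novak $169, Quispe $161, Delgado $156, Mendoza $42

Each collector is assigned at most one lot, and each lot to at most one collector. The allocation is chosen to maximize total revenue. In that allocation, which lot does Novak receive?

Optimal: Novak→Lot B ($156), Quispe→Lot C ($140), Delgado→Lot E ($156), Mendoza→Lot D ($180) — total 156+140+156+180 = $632.
Next-best assignment: Novak→Lot C, Quispe→Lot E, Delgado→Lot B, Mendoza→Lot D = $625.
Novak's own top lot is Lot E ($169), but forcing Novak→Lot E and reassigning the rest optimally gives only $620 — worse by 12.

Novak receives Lot B.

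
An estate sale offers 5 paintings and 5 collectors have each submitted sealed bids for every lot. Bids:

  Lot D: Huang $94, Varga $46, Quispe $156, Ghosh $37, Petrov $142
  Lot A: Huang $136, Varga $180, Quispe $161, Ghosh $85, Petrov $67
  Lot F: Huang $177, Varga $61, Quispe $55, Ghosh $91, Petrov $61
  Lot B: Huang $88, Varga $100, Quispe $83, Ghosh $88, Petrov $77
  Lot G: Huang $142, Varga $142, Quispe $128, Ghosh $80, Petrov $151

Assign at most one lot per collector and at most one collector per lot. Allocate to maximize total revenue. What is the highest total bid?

Optimal: Huang→Lot F ($177), Varga→Lot A ($180), Quispe→Lot D ($156), Ghosh→Lot B ($88), Petrov→Lot G ($151) — total 177+180+156+88+151 = $752.
Next-best assignment: Huang→Lot F, Varga→Lot A, Quispe→Lot G, Ghosh→Lot B, Petrov→Lot D = $715.
Swapping Petrov↔Varga (Petrov→Lot A $67, Varga→Lot G $142) loses 122.

Max total: $752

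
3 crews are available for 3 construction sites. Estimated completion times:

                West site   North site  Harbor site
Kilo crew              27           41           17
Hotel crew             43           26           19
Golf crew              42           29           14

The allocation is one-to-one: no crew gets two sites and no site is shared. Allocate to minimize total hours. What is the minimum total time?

Optimal: Kilo crew→West site (27 hours), Hotel crew→North site (26 hours), Golf crew→Harbor site (14 hours) — total 27+26+14 = 67 hours.
Row-greedy (each crew in turn takes its cheapest remaining site) gives 85 hours, worse by 18.
Next-best assignment: Kilo crew→West site, Hotel crew→Harbor site, Golf crew→North site = 75 hours.

Min total: 67 hours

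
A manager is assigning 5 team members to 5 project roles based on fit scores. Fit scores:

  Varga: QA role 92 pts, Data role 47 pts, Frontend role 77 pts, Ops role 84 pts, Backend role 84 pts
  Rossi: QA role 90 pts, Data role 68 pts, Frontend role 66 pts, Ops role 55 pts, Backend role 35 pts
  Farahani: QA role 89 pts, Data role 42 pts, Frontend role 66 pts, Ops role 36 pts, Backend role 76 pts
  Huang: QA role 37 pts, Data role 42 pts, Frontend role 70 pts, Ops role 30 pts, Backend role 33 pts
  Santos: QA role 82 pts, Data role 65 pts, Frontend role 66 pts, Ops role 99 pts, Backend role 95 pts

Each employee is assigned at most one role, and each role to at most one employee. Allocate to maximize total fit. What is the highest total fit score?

Max total: 410 pts

Optimal: Varga→Backend role (84 pts), Rossi→Data role (68 pts), Farahani→QA role (89 pts), Huang→Frontend role (70 pts), Santos→Ops role (99 pts) — total 84+68+89+70+99 = 410 pts.
Column-greedy (each role in turn goes to its best remaining employee) gives 405 pts, worse by 5.
Checked against all permutations: 410 pts is optimal.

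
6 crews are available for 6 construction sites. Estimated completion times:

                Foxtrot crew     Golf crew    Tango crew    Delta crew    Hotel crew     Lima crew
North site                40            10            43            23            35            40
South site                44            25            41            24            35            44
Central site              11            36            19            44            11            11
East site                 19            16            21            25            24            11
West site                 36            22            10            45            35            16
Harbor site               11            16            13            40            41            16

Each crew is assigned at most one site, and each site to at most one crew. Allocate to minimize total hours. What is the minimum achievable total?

Optimal: Foxtrot crew→Harbor site (11 hours), Golf crew→North site (10 hours), Tango crew→West site (10 hours), Delta crew→South site (24 hours), Hotel crew→Central site (11 hours), Lima crew→East site (11 hours) — total 11+10+10+24+11+11 = 77 hours.
Swapping Lima crew↔Hotel crew (Lima crew→Central site 11 hours, Hotel crew→East site 24 hours) adds 13.
Checked against all permutations: 77 hours is optimal.

Minimum total: 77 hours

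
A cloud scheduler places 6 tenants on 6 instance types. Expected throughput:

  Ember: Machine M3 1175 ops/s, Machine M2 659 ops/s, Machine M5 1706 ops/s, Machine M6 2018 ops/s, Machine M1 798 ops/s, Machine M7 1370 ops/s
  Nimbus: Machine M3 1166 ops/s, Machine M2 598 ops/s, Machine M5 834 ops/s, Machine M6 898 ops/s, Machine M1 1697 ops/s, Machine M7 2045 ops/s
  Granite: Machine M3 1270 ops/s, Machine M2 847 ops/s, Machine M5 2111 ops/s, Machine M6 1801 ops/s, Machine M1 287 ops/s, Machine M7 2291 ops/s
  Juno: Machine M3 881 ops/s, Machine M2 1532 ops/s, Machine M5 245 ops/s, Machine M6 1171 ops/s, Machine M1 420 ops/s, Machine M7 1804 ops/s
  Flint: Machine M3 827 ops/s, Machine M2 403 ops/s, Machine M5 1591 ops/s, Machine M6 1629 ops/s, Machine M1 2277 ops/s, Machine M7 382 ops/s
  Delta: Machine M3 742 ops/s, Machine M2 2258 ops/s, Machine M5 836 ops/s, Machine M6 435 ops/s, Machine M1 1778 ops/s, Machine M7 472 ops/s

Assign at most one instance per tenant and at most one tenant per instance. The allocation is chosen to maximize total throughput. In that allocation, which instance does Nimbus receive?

Optimal: Ember→Machine M6 (2018 ops/s), Nimbus→Machine M3 (1166 ops/s), Granite→Machine M5 (2111 ops/s), Juno→Machine M7 (1804 ops/s), Flint→Machine M1 (2277 ops/s), Delta→Machine M2 (2258 ops/s) — total 2018+1166+2111+1804+2277+2258 = 11634 ops/s.
Column-greedy (each instance in turn goes to its best remaining tenant) gives 10364 ops/s, worse by 1270.
Swapping Ember↔Juno (Ember→Machine M7 1370 ops/s, Juno→Machine M6 1171 ops/s) loses 1281.
No other one-to-one assignment exceeds 11634 ops/s.
Nimbus's own top instance is Machine M7 (2045 ops/s), but forcing Nimbus→Machine M7 and reassigning the rest optimally gives only 11590 ops/s — worse by 44.

Nimbus receives Machine M3.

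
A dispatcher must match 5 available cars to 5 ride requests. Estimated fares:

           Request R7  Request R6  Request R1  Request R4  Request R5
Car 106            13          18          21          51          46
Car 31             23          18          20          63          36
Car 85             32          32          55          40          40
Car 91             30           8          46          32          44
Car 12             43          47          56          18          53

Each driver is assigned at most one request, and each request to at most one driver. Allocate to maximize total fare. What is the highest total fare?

Max total: $241

Optimal: Car 106→Request R5 ($46), Car 31→Request R4 ($63), Car 85→Request R1 ($55), Car 91→Request R7 ($30), Car 12→Request R6 ($47) — total 46+63+55+30+47 = $241.
Row-greedy (each driver in turn takes its best remaining request) gives $219, worse by 22.
Swapping Car 85↔Car 31 (Car 85→Request R4 $40, Car 31→Request R1 $20) loses 58.
Every other assignment is strictly worse.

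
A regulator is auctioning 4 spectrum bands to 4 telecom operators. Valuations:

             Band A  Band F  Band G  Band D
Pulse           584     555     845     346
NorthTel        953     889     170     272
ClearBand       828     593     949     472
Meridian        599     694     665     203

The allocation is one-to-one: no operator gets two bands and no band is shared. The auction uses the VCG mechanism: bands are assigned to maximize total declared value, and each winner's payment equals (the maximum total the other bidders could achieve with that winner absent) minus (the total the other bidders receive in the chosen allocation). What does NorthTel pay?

NorthTel pays $356M.

Efficient allocation: Pulse→Band G ($845M), NorthTel→Band A ($953M), ClearBand→Band D ($472M), Meridian→Band F ($694M); total welfare W = $2964M.
NorthTel receives Band A at value $953M, so the others get W − 953 = $2011M.
Without NorthTel: best allocation of the remaining 3 bidders over all 4 bands is Pulse→Band G ($845M), ClearBand→Band A ($828M), Meridian→Band F ($694M), total $2367M.
VCG payment = (others' best without NorthTel) − (others' welfare with NorthTel) = 2367 − 2011 = $356M.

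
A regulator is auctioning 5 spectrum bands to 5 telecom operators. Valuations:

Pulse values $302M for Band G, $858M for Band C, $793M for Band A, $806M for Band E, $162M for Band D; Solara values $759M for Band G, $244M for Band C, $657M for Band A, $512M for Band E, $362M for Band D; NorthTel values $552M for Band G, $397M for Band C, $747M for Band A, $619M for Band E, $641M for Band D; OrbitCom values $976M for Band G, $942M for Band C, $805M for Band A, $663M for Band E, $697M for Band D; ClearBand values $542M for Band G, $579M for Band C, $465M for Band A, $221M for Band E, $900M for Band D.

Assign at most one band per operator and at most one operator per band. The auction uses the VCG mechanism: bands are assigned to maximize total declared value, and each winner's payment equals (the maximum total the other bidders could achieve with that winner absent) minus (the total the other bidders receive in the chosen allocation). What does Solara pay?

Solara pays $86M.

Efficient allocation: Pulse→Band E ($806M), Solara→Band G ($759M), NorthTel→Band A ($747M), OrbitCom→Band C ($942M), ClearBand→Band D ($900M); total welfare W = $4154M.
Solara receives Band G at value $759M, so the others get W − 759 = $3395M.
Without Solara: best allocation of the remaining 4 bidders over all 5 bands is Pulse→Band C ($858M), NorthTel→Band A ($747M), OrbitCom→Band G ($976M), ClearBand→Band D ($900M), total $3481M.
VCG payment = (others' best without Solara) − (others' welfare with Solara) = 3481 − 3395 = $86M.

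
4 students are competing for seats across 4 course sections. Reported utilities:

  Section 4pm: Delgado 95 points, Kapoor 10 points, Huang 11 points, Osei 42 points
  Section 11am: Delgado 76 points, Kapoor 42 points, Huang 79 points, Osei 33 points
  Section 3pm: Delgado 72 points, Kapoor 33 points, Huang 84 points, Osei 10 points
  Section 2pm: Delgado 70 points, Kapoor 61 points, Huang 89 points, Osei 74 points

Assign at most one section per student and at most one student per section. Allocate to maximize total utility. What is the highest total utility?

Maximum total: 295 points

This is a one-to-one assignment (maximum-weight bipartite matching).
Optimal: Delgado→Section 4pm (95 points), Kapoor→Section 11am (42 points), Huang→Section 3pm (84 points), Osei→Section 2pm (74 points) — total 95+42+84+74 = 295 points.
Row-greedy (each student in turn takes its best remaining section) gives 273 points, worse by 22.
Next-best assignment: Delgado→Section 4pm, Kapoor→Section 3pm, Huang→Section 11am, Osei→Section 2pm = 281 points.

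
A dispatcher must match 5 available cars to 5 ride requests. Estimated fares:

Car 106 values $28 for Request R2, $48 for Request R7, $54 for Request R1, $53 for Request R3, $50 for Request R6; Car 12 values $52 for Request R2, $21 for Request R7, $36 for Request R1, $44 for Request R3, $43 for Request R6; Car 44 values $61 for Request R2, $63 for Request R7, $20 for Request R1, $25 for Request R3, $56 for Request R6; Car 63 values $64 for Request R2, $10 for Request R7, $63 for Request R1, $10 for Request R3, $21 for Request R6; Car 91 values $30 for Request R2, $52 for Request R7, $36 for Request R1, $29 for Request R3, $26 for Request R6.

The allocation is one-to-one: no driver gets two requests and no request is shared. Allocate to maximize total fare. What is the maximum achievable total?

Optimal: Car 106→Request R3 ($53), Car 12→Request R2 ($52), Car 44→Request R6 ($56), Car 63→Request R1 ($63), Car 91→Request R7 ($52) — total 53+52+56+63+52 = $276.
Row-greedy (each driver in turn takes its best remaining request) gives $219, worse by 57.
Swapping Car 63↔Car 91 (Car 63→Request R7 $10, Car 91→Request R1 $36) loses 69.

Maximum total: $276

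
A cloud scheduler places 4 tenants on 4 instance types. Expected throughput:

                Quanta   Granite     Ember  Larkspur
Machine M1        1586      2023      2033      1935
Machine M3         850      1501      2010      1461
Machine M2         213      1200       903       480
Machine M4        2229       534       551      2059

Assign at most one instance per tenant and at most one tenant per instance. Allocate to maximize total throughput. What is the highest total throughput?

Optimal: Quanta→Machine M4 (2229 ops/s), Granite→Machine M2 (1200 ops/s), Ember→Machine M3 (2010 ops/s), Larkspur→Machine M1 (1935 ops/s) — total 2229+1200+2010+1935 = 7374 ops/s.
Max-entry greedy (repeatedly take the single best remaining cell) gives 6243 ops/s, worse by 1131.
Swapping Quanta↔Larkspur (Quanta→Machine M1 1586 ops/s, Larkspur→Machine M4 2059 ops/s) loses 519.

Maximum total: 7374 ops/s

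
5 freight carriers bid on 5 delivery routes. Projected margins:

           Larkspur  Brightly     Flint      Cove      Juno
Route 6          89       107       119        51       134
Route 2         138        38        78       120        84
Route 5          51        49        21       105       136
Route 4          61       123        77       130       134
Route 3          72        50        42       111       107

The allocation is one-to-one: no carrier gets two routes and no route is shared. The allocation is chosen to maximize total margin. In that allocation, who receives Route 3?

Cove receives Route 3.

This is the linear assignment problem.
Optimal: Larkspur→Route 2 ($138k), Brightly→Route 4 ($123k), Flint→Route 6 ($119k), Cove→Route 3 ($111k), Juno→Route 5 ($136k) — total 138+123+119+111+136 = $627k.
Max-entry greedy (repeatedly take the single best remaining cell) gives $573k, worse by 54.
Cove's own top route is Route 4 ($130k), but forcing Cove→Route 4 and reassigning the rest optimally gives only $573k — worse by 54.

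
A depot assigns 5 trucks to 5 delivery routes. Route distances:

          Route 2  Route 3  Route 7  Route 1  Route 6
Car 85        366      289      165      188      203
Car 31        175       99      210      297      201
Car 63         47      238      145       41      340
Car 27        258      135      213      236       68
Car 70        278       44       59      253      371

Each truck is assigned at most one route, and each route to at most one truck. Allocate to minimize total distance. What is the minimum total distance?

Minimum total: 461 km

This is a one-to-one assignment (minimum-cost bipartite matching).
Optimal: Car 85→Route 1 (188 km), Car 31→Route 3 (99 km), Car 63→Route 2 (47 km), Car 27→Route 6 (68 km), Car 70→Route 7 (59 km) — total 188+99+47+68+59 = 461 km.
Row-greedy (each truck in turn takes its cheapest remaining route) gives 651 km, worse by 190.
Swapping Car 27↔Car 85 (Car 27→Route 1 236 km, Car 85→Route 6 203 km) adds 183.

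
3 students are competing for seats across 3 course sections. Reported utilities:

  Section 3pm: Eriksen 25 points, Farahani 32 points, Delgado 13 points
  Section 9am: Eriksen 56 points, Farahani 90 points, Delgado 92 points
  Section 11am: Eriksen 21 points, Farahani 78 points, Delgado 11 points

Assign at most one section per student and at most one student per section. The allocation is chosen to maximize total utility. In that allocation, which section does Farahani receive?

Farahani receives Section 11am.

Optimal: Eriksen→Section 3pm (25 points), Farahani→Section 11am (78 points), Delgado→Section 9am (92 points) — total 25+78+92 = 195 points.
Column-greedy (each section in turn goes to its best remaining student) gives 145 points, worse by 50.
Next-best assignment: Eriksen→Section 9am, Farahani→Section 11am, Delgado→Section 3pm = 147 points.
Swapping Farahani↔Eriksen (Farahani→Section 3pm 32 points, Eriksen→Section 11am 21 points) loses 50.
Farahani's own top section is Section 9am (90 points), but forcing Farahani→Section 9am and reassigning the rest optimally gives only 126 points — worse by 69.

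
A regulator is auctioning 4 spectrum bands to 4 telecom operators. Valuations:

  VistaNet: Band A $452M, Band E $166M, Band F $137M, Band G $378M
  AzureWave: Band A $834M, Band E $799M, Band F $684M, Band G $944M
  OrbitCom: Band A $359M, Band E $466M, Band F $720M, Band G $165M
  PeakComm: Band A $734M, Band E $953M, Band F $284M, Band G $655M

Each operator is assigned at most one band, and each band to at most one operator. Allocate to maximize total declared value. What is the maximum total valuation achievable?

Treat this as an assignment problem: match each operator to one band.
Optimal: VistaNet→Band A ($452M), AzureWave→Band G ($944M), OrbitCom→Band F ($720M), PeakComm→Band E ($953M) — total 452+944+720+953 = $3069M.
Column-greedy (each band in turn goes to its best remaining operator) gives $2885M, worse by 184.
Next-best assignment: VistaNet→Band G, AzureWave→Band A, OrbitCom→Band F, PeakComm→Band E = $2885M.

Max total: $3069M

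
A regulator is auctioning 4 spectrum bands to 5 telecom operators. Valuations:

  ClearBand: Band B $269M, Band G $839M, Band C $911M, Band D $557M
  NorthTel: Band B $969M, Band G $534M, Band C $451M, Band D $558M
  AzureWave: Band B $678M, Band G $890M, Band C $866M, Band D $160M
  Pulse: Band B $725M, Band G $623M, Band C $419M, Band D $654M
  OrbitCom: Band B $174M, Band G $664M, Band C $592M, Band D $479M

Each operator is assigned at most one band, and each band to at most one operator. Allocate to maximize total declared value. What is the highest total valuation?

Treat this as an assignment problem: match each operator to one band.
Optimal: NorthTel→Band B ($969M), AzureWave→Band G ($890M), ClearBand→Band C ($911M), Pulse→Band D ($654M) — total 969+890+911+654 = $3424M.
Every other assignment is strictly worse.

Maximum total: $3424M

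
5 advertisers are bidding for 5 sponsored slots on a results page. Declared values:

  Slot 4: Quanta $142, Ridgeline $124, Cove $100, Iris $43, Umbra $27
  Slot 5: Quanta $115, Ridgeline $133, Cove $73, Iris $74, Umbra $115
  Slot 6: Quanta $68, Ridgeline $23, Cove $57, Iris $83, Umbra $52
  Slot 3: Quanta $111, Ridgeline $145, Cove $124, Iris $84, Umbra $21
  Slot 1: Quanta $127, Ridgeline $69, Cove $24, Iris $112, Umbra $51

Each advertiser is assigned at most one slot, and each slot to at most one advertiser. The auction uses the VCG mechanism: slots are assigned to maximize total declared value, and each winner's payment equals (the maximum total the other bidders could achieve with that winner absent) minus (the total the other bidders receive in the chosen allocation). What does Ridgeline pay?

Ridgeline pays $44.

Efficient allocation: Quanta→Slot 1 ($127), Ridgeline→Slot 4 ($124), Cove→Slot 3 ($124), Iris→Slot 6 ($83), Umbra→Slot 5 ($115); total welfare W = $573.
Ridgeline receives Slot 4 at value $124, so the others get W − 124 = $449.
Without Ridgeline: best allocation of the remaining 4 bidders over all 5 slots is Quanta→Slot 4 ($142), Cove→Slot 3 ($124), Iris→Slot 1 ($112), Umbra→Slot 5 ($115), total $493.
VCG payment = (others' best without Ridgeline) − (others' welfare with Ridgeline) = 493 − 449 = $44.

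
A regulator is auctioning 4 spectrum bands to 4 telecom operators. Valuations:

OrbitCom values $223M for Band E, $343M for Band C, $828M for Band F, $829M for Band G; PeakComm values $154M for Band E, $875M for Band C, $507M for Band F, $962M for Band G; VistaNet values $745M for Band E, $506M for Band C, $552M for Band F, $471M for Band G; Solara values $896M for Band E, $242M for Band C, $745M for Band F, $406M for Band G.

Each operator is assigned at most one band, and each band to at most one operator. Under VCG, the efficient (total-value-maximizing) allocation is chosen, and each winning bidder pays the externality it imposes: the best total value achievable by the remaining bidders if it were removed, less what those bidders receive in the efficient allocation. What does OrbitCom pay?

Efficient allocation: OrbitCom→Band G ($829M), PeakComm→Band C ($875M), VistaNet→Band E ($745M), Solara→Band F ($745M); total welfare W = $3194M.
OrbitCom receives Band G at value $829M, so the others get W − 829 = $2365M.
Without OrbitCom: best allocation of the remaining 3 bidders over all 4 bands is PeakComm→Band G ($962M), VistaNet→Band E ($745M), Solara→Band F ($745M), total $2452M.
VCG payment = (others' best without OrbitCom) − (others' welfare with OrbitCom) = 2452 − 2365 = $87M.

OrbitCom pays $87M.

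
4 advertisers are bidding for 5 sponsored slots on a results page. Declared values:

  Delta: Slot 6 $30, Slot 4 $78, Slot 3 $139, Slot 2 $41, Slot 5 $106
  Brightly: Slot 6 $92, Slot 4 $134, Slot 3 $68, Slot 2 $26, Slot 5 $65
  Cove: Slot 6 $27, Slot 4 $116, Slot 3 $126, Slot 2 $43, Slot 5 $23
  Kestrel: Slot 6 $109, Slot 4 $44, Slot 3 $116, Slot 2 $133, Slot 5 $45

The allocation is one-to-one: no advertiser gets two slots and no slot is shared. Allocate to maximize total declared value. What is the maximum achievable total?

Treat this as an assignment problem: match each advertiser to one slot.
Optimal: Delta→Slot 5 ($106), Brightly→Slot 4 ($134), Cove→Slot 3 ($126), Kestrel→Slot 2 ($133) — total 106+134+126+133 = $499.
Column-greedy (each slot in turn goes to its best remaining advertiser) gives $425, worse by 74.

Maximum total: $499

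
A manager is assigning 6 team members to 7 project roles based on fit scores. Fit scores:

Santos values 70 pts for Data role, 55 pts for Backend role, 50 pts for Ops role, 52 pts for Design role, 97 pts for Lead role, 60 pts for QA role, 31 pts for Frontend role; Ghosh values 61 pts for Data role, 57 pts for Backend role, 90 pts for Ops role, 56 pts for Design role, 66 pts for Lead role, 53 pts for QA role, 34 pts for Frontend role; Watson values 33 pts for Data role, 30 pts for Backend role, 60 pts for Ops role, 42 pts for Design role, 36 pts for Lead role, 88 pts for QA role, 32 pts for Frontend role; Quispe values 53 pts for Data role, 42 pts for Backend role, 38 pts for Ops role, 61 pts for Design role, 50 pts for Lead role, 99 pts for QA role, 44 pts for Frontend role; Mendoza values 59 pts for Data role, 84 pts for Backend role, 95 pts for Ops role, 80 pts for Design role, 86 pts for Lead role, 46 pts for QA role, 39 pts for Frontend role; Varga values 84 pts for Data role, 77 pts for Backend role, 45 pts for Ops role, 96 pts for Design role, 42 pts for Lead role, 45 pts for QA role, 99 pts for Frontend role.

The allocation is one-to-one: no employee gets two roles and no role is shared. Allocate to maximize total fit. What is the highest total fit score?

Max total: 519 pts

This is the linear assignment problem.
Optimal: Santos→Lead role (97 pts), Ghosh→Ops role (90 pts), Watson→QA role (88 pts), Quispe→Design role (61 pts), Mendoza→Backend role (84 pts), Varga→Frontend role (99 pts) — total 97+90+88+61+84+99 = 519 pts.
Max-entry greedy (repeatedly take the single best remaining cell) gives 493 pts, worse by 26.
Next-best assignment: Santos→Lead role, Ghosh→Ops role, Watson→Design role, Quispe→QA role, Mendoza→Backend role, Varga→Frontend role = 511 pts.
Every other assignment is strictly worse.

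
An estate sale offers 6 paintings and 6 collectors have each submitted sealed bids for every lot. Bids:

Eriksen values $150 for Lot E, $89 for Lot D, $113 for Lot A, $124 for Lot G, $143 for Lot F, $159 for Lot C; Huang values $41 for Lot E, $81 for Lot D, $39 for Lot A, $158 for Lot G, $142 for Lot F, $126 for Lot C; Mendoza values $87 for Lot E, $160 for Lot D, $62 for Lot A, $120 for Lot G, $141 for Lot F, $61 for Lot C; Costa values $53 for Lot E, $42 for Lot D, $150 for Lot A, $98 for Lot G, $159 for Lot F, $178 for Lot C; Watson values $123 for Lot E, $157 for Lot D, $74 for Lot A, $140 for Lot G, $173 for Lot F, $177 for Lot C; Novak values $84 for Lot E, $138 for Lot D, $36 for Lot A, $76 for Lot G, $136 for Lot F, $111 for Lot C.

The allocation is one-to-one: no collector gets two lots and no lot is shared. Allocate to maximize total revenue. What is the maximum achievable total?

Max total: $931

This is a one-to-one assignment (maximum-weight bipartite matching).
Optimal: Eriksen→Lot E ($150), Huang→Lot G ($158), Mendoza→Lot D ($160), Costa→Lot A ($150), Watson→Lot C ($177), Novak→Lot F ($136) — total 150+158+160+150+177+136 = $931.
Row-greedy (each collector in turn takes its best remaining lot) gives $795, worse by 136.
Next-best assignment: Eriksen→Lot E, Huang→Lot G, Mendoza→Lot F, Costa→Lot A, Watson→Lot C, Novak→Lot D = $914.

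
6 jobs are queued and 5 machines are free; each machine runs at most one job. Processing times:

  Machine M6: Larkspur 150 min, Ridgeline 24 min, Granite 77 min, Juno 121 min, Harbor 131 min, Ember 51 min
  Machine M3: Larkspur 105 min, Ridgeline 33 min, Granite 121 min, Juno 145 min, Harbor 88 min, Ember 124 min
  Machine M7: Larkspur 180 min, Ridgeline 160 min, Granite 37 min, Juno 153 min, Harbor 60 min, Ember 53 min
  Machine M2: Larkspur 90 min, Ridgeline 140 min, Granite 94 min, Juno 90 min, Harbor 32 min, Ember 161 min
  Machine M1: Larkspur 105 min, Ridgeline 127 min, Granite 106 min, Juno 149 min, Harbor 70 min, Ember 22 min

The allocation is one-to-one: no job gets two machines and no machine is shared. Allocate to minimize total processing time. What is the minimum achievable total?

Min total: 220 min

Optimal: Ridgeline→Machine M6 (24 min), Larkspur→Machine M3 (105 min), Granite→Machine M7 (37 min), Harbor→Machine M2 (32 min), Ember→Machine M1 (22 min) — total 24+105+37+32+22 = 220 min.
Column-greedy (each machine in turn goes to its cheapest remaining job) gives 261 min, worse by 41.
Every other assignment is strictly worse.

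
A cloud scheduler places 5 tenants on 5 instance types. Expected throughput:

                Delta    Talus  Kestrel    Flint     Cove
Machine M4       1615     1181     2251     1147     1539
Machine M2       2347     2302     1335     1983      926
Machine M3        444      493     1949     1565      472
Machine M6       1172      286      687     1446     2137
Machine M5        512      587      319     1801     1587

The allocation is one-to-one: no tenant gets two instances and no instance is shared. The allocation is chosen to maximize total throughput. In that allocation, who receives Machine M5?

Flint receives Machine M5.

This is the linear assignment problem.
Optimal: Delta→Machine M4 (1615 ops/s), Talus→Machine M2 (2302 ops/s), Kestrel→Machine M3 (1949 ops/s), Flint→Machine M5 (1801 ops/s), Cove→Machine M6 (2137 ops/s) — total 1615+2302+1949+1801+2137 = 9804 ops/s.
Column-greedy (each instance in turn goes to its best remaining tenant) gives 8887 ops/s, worse by 917.
Next-best assignment: Delta→Machine M2, Talus→Machine M4, Kestrel→Machine M3, Flint→Machine M5, Cove→Machine M6 = 9415 ops/s.
Swapping Flint↔Talus (Flint→Machine M2 1983 ops/s, Talus→Machine M5 587 ops/s) loses 1533.
No other one-to-one assignment exceeds 9804 ops/s.
Flint's own top instance is Machine M2 (1983 ops/s), but forcing Flint→Machine M2 and reassigning the rest optimally gives only 8271 ops/s — worse by 1533.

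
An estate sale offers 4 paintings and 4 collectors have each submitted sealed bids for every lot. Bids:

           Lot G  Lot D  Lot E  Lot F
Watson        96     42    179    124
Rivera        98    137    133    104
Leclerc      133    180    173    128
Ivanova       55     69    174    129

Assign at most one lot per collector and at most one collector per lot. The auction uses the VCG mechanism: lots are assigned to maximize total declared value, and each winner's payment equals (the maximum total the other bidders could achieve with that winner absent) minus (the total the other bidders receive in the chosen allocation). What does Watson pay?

Efficient allocation: Watson→Lot E ($179), Rivera→Lot G ($98), Leclerc→Lot D ($180), Ivanova→Lot F ($129); total welfare W = $586.
Watson receives Lot E at value $179, so the others get W − 179 = $407.
Without Watson: best allocation of the remaining 3 bidders over all 4 lots is Rivera→Lot F ($104), Leclerc→Lot D ($180), Ivanova→Lot E ($174), total $458.
VCG payment = (others' best without Watson) − (others' welfare with Watson) = 458 − 407 = $51.

Watson pays $51.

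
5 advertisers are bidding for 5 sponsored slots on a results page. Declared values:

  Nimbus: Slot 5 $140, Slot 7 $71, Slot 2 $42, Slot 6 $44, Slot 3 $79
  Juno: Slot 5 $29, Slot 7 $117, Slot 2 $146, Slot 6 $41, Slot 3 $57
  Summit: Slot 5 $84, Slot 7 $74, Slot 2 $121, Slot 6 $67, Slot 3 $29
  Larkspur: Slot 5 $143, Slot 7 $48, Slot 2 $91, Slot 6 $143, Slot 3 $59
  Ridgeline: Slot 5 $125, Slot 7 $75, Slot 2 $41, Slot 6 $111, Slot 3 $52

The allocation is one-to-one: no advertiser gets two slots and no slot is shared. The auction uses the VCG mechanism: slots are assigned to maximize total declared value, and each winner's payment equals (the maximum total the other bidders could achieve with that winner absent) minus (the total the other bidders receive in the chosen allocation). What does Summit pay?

Efficient allocation: Nimbus→Slot 3 ($79), Juno→Slot 7 ($117), Summit→Slot 2 ($121), Larkspur→Slot 6 ($143), Ridgeline→Slot 5 ($125); total welfare W = $585.
Summit receives Slot 2 at value $121, so the others get W − 121 = $464.
Without Summit: best allocation of the remaining 4 bidders over all 5 slots is Nimbus→Slot 5 ($140), Juno→Slot 2 ($146), Larkspur→Slot 6 ($143), Ridgeline→Slot 7 ($75), total $504.
VCG payment = (others' best without Summit) − (others' welfare with Summit) = 504 − 464 = $40.

Summit pays $40.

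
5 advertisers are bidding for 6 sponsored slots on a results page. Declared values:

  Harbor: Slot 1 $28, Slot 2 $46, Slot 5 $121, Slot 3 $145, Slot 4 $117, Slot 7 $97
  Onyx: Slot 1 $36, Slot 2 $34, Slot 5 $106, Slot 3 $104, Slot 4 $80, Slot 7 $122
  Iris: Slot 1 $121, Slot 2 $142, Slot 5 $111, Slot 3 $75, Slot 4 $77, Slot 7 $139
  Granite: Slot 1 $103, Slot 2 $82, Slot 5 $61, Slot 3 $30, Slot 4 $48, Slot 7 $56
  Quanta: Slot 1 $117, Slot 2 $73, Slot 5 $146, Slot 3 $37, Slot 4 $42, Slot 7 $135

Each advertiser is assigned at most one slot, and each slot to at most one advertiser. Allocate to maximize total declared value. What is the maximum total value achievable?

Max total: $658

Optimal: Harbor→Slot 3 ($145), Onyx→Slot 7 ($122), Iris→Slot 2 ($142), Granite→Slot 1 ($103), Quanta→Slot 5 ($146) — total 145+122+142+103+146 = $658.
Column-greedy (each slot in turn goes to its best remaining advertiser) gives $574, worse by 84.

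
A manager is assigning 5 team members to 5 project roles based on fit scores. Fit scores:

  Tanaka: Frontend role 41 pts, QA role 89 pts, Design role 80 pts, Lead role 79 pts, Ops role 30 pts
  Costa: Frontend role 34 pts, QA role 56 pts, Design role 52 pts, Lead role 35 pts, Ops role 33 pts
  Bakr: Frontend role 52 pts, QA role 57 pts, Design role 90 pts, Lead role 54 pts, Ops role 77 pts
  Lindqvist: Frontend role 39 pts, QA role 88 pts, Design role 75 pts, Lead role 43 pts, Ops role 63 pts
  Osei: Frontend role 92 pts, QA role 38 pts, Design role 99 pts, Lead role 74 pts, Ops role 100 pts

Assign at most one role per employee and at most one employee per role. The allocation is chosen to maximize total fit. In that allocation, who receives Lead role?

Tanaka receives Lead role.

This is a one-to-one assignment (maximum-weight bipartite matching).
Optimal: Tanaka→Lead role (79 pts), Costa→Frontend role (34 pts), Bakr→Design role (90 pts), Lindqvist→QA role (88 pts), Osei→Ops role (100 pts) — total 79+34+90+88+100 = 391 pts.
Row-greedy (each employee in turn takes its best remaining role) gives 353 pts, worse by 38.
Tanaka's own top role is QA role (89 pts), but forcing Tanaka→QA role and reassigning the rest optimally gives only 369 pts — worse by 22.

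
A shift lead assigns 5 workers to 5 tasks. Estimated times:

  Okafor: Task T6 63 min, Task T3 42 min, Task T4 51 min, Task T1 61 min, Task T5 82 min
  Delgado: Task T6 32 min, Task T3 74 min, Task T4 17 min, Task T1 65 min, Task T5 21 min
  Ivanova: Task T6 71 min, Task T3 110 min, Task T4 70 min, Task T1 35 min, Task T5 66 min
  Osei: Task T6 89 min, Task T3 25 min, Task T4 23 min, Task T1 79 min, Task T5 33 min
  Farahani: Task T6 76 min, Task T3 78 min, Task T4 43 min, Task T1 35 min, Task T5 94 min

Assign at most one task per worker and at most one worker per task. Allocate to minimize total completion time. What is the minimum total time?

Minimum total: 185 min

Optimal: Okafor→Task T3 (42 min), Delgado→Task T6 (32 min), Ivanova→Task T1 (35 min), Osei→Task T5 (33 min), Farahani→Task T4 (43 min) — total 42+32+35+33+43 = 185 min.
Row-greedy (each worker in turn takes its cheapest remaining task) gives 203 min, worse by 18.
Swapping Delgado↔Farahani (Delgado→Task T4 17 min, Farahani→Task T6 76 min) adds 18.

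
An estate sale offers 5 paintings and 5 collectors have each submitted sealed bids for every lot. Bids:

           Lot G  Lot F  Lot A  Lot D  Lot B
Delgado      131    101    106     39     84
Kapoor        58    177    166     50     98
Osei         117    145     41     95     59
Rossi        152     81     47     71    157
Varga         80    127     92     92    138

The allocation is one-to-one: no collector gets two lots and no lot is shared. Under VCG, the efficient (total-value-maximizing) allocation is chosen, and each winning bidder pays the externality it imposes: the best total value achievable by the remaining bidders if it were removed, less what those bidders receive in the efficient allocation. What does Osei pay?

Efficient allocation: Delgado→Lot G ($131), Kapoor→Lot A ($166), Osei→Lot F ($145), Rossi→Lot B ($157), Varga→Lot D ($92); total welfare W = $691.
Osei receives Lot F at value $145, so the others get W − 145 = $546.
Without Osei: best allocation of the remaining 4 bidders over all 5 lots is Delgado→Lot G ($131), Kapoor→Lot A ($166), Rossi→Lot B ($157), Varga→Lot F ($127), total $581.
VCG payment = (others' best without Osei) − (others' welfare with Osei) = 581 − 546 = $35.

Osei pays $35.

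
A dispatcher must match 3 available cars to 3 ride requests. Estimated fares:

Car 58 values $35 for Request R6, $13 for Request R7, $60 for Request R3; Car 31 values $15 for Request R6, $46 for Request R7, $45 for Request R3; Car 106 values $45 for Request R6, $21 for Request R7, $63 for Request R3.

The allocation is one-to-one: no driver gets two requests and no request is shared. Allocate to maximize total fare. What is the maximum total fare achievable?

Max total: $151

Optimal: Car 58→Request R3 ($60), Car 31→Request R7 ($46), Car 106→Request R6 ($45) — total 60+46+45 = $151.
Max-entry greedy (repeatedly take the single best remaining cell) gives $144, worse by 7.
Next-best assignment: Car 58→Request R6, Car 31→Request R7, Car 106→Request R3 = $144.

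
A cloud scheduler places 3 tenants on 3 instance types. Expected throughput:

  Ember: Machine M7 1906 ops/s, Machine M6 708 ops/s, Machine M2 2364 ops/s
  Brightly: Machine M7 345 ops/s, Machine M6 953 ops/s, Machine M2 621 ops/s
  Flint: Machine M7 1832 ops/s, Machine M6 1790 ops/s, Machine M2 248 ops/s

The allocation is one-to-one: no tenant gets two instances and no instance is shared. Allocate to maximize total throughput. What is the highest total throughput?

Optimal: Ember→Machine M2 (2364 ops/s), Brightly→Machine M6 (953 ops/s), Flint→Machine M7 (1832 ops/s) — total 2364+953+1832 = 5149 ops/s.
Column-greedy (each instance in turn goes to its best remaining tenant) gives 4317 ops/s, worse by 832.

Max total: 5149 ops/s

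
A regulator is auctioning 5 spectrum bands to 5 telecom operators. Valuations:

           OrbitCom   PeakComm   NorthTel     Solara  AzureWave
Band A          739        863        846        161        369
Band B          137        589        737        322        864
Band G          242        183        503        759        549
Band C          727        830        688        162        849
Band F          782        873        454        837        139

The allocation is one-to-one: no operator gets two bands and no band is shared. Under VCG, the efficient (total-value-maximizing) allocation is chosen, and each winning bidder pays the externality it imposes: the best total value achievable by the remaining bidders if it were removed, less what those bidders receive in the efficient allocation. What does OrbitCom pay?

OrbitCom pays $78M.

Efficient allocation: OrbitCom→Band F ($782M), PeakComm→Band C ($830M), NorthTel→Band A ($846M), Solara→Band G ($759M), AzureWave→Band B ($864M); total welfare W = $4081M.
OrbitCom receives Band F at value $782M, so the others get W − 782 = $3299M.
Without OrbitCom: best allocation of the remaining 4 bidders over all 5 bands is PeakComm→Band C ($830M), NorthTel→Band A ($846M), Solara→Band F ($837M), AzureWave→Band B ($864M), total $3377M.
VCG payment = (others' best without OrbitCom) − (others' welfare with OrbitCom) = 3377 − 3299 = $78M.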